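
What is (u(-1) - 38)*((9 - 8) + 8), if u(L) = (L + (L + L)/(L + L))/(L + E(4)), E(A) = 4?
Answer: -342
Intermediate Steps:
u(L) = (1 + L)/(4 + L) (u(L) = (L + (L + L)/(L + L))/(L + 4) = (L + (2*L)/((2*L)))/(4 + L) = (L + (2*L)*(1/(2*L)))/(4 + L) = (L + 1)/(4 + L) = (1 + L)/(4 + L))
(u(-1) - 38)*((9 - 8) + 8) = ((1 - 1)/(4 - 1) - 38)*((9 - 8) + 8) = (0/3 - 38)*(1 + 8) = ((1/3)*0 - 38)*9 = (0 - 38)*9 = -38*9 = -342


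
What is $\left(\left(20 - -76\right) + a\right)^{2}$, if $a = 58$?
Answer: $23716$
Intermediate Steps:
$\left(\left(20 - -76\right) + a\right)^{2} = \left(\left(20 - -76\right) + 58\right)^{2} = \left(\left(20 + 76\right) + 58\right)^{2} = \left(96 + 58\right)^{2} = 154^{2} = 23716$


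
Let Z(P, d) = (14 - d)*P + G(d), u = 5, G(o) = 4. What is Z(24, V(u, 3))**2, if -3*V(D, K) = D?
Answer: 144400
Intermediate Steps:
V(D, K) = -D/3
Z(P, d) = 4 + P*(14 - d) (Z(P, d) = (14 - d)*P + 4 = P*(14 - d) + 4 = 4 + P*(14 - d))
Z(24, V(u, 3))**2 = (4 + 14*24 - 1*24*(-1/3*5))**2 = (4 + 336 - 1*24*(-5/3))**2 = (4 + 336 + 40)**2 = 380**2 = 144400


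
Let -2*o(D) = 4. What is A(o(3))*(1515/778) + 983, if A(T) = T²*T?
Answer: 376327/389 ≈ 967.42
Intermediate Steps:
o(D) = -2 (o(D) = -½*4 = -2)
A(T) = T³
A(o(3))*(1515/778) + 983 = (-2)³*(1515/778) + 983 = -12120/778 + 983 = -8*1515/778 + 983 = -6060/389 + 983 = 376327/389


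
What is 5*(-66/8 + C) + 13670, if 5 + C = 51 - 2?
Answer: 55395/4 ≈ 13849.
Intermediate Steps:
C = 44 (C = -5 + (51 - 2) = -5 + 49 = 44)
5*(-66/8 + C) + 13670 = 5*(-66/8 + 44) + 13670 = 5*(-66*1/8 + 44) + 13670 = 5*(-33/4 + 44) + 13670 = 5*(143/4) + 13670 = 715/4 + 13670 = 55395/4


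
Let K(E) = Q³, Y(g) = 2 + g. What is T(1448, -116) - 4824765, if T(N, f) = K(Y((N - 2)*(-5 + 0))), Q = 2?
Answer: -4824757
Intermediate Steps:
K(E) = 8 (K(E) = 2³ = 8)
T(N, f) = 8
T(1448, -116) - 4824765 = 8 - 4824765 = -4824757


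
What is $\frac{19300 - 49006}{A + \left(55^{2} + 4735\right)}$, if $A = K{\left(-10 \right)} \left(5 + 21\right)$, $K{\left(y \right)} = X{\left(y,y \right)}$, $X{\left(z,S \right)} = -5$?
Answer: $- \frac{14853}{3815} \approx -3.8933$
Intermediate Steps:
$K{\left(y \right)} = -5$
$A = -130$ ($A = - 5 \left(5 + 21\right) = \left(-5\right) 26 = -130$)
$\frac{19300 - 49006}{A + \left(55^{2} + 4735\right)} = \frac{19300 - 49006}{-130 + \left(55^{2} + 4735\right)} = - \frac{29706}{-130 + \left(3025 + 4735\right)} = - \frac{29706}{-130 + 7760} = - \frac{29706}{7630} = \left(-29706\right) \frac{1}{7630} = - \frac{14853}{3815}$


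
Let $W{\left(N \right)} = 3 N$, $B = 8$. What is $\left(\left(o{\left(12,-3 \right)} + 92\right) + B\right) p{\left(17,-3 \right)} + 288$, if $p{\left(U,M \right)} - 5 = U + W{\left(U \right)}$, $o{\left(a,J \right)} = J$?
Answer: $7369$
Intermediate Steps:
$p{\left(U,M \right)} = 5 + 4 U$ ($p{\left(U,M \right)} = 5 + \left(U + 3 U\right) = 5 + 4 U$)
$\left(\left(o{\left(12,-3 \right)} + 92\right) + B\right) p{\left(17,-3 \right)} + 288 = \left(\left(-3 + 92\right) + 8\right) \left(5 + 4 \cdot 17\right) + 288 = \left(89 + 8\right) \left(5 + 68\right) + 288 = 97 \cdot 73 + 288 = 7081 + 288 = 7369$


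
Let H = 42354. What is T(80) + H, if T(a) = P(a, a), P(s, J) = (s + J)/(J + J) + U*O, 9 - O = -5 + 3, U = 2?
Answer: 42377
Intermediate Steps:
O = 11 (O = 9 - (-5 + 3) = 9 - 1*(-2) = 9 + 2 = 11)
P(s, J) = 22 + (J + s)/(2*J) (P(s, J) = (s + J)/(J + J) + 2*11 = (J + s)/((2*J)) + 22 = (J + s)*(1/(2*J)) + 22 = (J + s)/(2*J) + 22 = 22 + (J + s)/(2*J))
T(a) = 23 (T(a) = (a + 45*a)/(2*a) = (46*a)/(2*a) = 23)
T(80) + H = 23 + 42354 = 42377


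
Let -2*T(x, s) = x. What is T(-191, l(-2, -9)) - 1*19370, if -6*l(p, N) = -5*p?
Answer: -38549/2 ≈ -19275.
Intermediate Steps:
l(p, N) = 5*p/6 (l(p, N) = -(-5)*p/6 = 5*p/6)
T(x, s) = -x/2
T(-191, l(-2, -9)) - 1*19370 = -½*(-191) - 1*19370 = 191/2 - 19370 = -38549/2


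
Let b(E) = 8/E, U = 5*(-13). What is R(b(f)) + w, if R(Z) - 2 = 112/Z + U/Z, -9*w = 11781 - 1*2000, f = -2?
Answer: -39475/36 ≈ -1096.5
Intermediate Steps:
U = -65
w = -9781/9 (w = -(11781 - 1*2000)/9 = -(11781 - 2000)/9 = -⅑*9781 = -9781/9 ≈ -1086.8)
R(Z) = 2 + 47/Z (R(Z) = 2 + (112/Z - 65/Z) = 2 + 47/Z)
R(b(f)) + w = (2 + 47/((8/(-2)))) - 9781/9 = (2 + 47/((8*(-½)))) - 9781/9 = (2 + 47/(-4)) - 9781/9 = (2 + 47*(-¼)) - 9781/9 = (2 - 47/4) - 9781/9 = -39/4 - 9781/9 = -39475/36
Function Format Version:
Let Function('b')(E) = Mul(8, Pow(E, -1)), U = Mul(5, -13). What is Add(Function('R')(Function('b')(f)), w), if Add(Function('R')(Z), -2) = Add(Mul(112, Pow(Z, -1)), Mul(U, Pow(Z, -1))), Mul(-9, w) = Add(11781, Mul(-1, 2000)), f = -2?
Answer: Rational(-39475, 36) ≈ -1096.5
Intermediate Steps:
U = -65
w = Rational(-9781, 9) (w = Mul(Rational(-1, 9), Add(11781, Mul(-1, 2000))) = Mul(Rational(-1, 9), Add(11781, -2000)) = Mul(Rational(-1, 9), 9781) = Rational(-9781, 9) ≈ -1086.8)
Function('R')(Z) = Add(2, Mul(47, Pow(Z, -1))) (Function('R')(Z) = Add(2, Add(Mul(112, Pow(Z, -1)), Mul(-65, Pow(Z, -1)))) = Add(2, Mul(47, Pow(Z, -1))))
Add(Function('R')(Function('b')(f)), w) = Add(Add(2, Mul(47, Pow(Mul(8, Pow(-2, -1)), -1))), Rational(-9781, 9)) = Add(Add(2, Mul(47, Pow(Mul(8, Rational(-1, 2)), -1))), Rational(-9781, 9)) = Add(Add(2, Mul(47, Pow(-4, -1))), Rational(-9781, 9)) = Add(Add(2, Mul(47, Rational(-1, 4))), Rational(-9781, 9)) = Add(Add(2, Rational(-47, 4)), Rational(-9781, 9)) = Add(Rational(-39, 4), Rational(-9781, 9)) = Rational(-39475, 36)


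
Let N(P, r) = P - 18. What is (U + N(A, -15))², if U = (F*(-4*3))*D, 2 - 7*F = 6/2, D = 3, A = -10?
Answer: 25600/49 ≈ 522.45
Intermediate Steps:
N(P, r) = -18 + P
F = -⅐ (F = 2/7 - 6/(7*2) = 2/7 - ⅐*3 = 2/7 - 3/7 = -⅐ ≈ -0.14286)
U = 36/7 (U = -(-4)*3/7*3 = -⅐*(-12)*3 = (12/7)*3 = 36/7 ≈ 5.1429)
(U + N(A, -15))² = (36/7 + (-18 - 10))² = (36/7 - 28)² = (-160/7)² = 25600/49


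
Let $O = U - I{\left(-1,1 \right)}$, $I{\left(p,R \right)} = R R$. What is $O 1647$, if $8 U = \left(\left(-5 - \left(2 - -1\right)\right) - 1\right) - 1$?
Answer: $- \frac{14823}{4} \approx -3705.8$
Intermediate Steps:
$I{\left(p,R \right)} = R^{2}$
$U = - \frac{5}{4}$ ($U = \frac{\left(\left(-5 - \left(2 - -1\right)\right) - 1\right) - 1}{8} = \frac{\left(\left(-5 - \left(2 + 1\right)\right) - 1\right) - 1}{8} = \frac{\left(\left(-5 - 3\right) - 1\right) - 1}{8} = \frac{\left(-8 - 1\right) - 1}{8} = \frac{-9 - 1}{8} = \frac{1}{8} \left(-10\right) = - \frac{5}{4} \approx -1.25$)
$O = - \frac{9}{4}$ ($O = - \frac{5}{4} - 1^{2} = - \frac{5}{4} - 1 = - \frac{9}{4} \approx -2.25$)
$O 1647 = \left(- \frac{9}{4}\right) 1647 = - \frac{14823}{4}$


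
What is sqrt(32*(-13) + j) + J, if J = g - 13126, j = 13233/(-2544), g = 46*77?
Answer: -9584 + I*sqrt(18930487)/212 ≈ -9584.0 + 20.523*I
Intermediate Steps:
g = 3542
j = -4411/848 (j = 13233*(-1/2544) = -4411/848 ≈ -5.2017)
J = -9584 (J = 3542 - 13126 = -9584)
sqrt(32*(-13) + j) + J = sqrt(32*(-13) - 4411/848) - 9584 = sqrt(-416 - 4411/848) - 9584 = sqrt(-357179/848) - 9584 = I*sqrt(18930487)/212 - 9584 = -9584 + I*sqrt(18930487)/212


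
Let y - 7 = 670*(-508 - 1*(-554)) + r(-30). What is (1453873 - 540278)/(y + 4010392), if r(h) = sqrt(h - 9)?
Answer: 18933525499/83751030800 - 182719*I*sqrt(39)/3266290201200 ≈ 0.22607 - 3.4935e-7*I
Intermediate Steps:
r(h) = sqrt(-9 + h)
y = 30827 + I*sqrt(39) (y = 7 + (670*(-508 - 1*(-554)) + sqrt(-9 - 30)) = 7 + (670*(-508 + 554) + sqrt(-39)) = 7 + (670*46 + I*sqrt(39)) = 7 + (30820 + I*sqrt(39)) = 30827 + I*sqrt(39) ≈ 30827.0 + 6.245*I)
(1453873 - 540278)/(y + 4010392) = (1453873 - 540278)/((30827 + I*sqrt(39)) + 4010392) = 913595/(4041219 + I*sqrt(39))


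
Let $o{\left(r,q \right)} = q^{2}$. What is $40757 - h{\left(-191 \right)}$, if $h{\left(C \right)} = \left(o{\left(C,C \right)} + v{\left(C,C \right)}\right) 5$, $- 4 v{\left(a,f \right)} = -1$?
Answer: $- \frac{566597}{4} \approx -1.4165 \cdot 10^{5}$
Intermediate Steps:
$v{\left(a,f \right)} = \frac{1}{4}$ ($v{\left(a,f \right)} = \left(- \frac{1}{4}\right) \left(-1\right) = \frac{1}{4}$)
$h{\left(C \right)} = \frac{5}{4} + 5 C^{2}$ ($h{\left(C \right)} = \left(C^{2} + \frac{1}{4}\right) 5 = \left(\frac{1}{4} + C^{2}\right) 5 = \frac{5}{4} + 5 C^{2}$)
$40757 - h{\left(-191 \right)} = 40757 - \left(\frac{5}{4} + 5 \left(-191\right)^{2}\right) = 40757 - \left(\frac{5}{4} + 5 \cdot 36481\right) = 40757 - \left(\frac{5}{4} + 182405\right) = 40757 - \frac{729625}{4} = - \frac{566597}{4}$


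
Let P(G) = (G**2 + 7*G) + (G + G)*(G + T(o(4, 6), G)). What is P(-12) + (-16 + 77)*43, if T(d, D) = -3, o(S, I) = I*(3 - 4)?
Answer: 3043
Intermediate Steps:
o(S, I) = -I (o(S, I) = I*(-1) = -I)
P(G) = G**2 + 7*G + 2*G*(-3 + G) (P(G) = (G**2 + 7*G) + (G + G)*(G - 3) = (G**2 + 7*G) + (2*G)*(-3 + G) = (G**2 + 7*G) + 2*G*(-3 + G) = G**2 + 7*G + 2*G*(-3 + G))
P(-12) + (-16 + 77)*43 = -12*(1 + 3*(-12)) + (-16 + 77)*43 = -12*(1 - 36) + 61*43 = -12*(-35) + 2623 = 420 + 2623 = 3043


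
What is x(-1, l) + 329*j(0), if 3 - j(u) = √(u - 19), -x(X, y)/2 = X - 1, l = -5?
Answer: 991 - 329*I*√19 ≈ 991.0 - 1434.1*I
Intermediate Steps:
x(X, y) = 2 - 2*X (x(X, y) = -2*(X - 1) = -2*(-1 + X) = 2 - 2*X)
j(u) = 3 - √(-19 + u) (j(u) = 3 - √(u - 19) = 3 - √(-19 + u))
x(-1, l) + 329*j(0) = (2 - 2*(-1)) + 329*(3 - √(-19 + 0)) = (2 + 2) + 329*(3 - √(-19)) = 4 + 329*(3 - I*√19) = 4 + (987 - 329*I*√19) = 991 - 329*I*√19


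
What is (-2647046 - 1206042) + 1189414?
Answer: -2663674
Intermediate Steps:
(-2647046 - 1206042) + 1189414 = -3853088 + 1189414 = -2663674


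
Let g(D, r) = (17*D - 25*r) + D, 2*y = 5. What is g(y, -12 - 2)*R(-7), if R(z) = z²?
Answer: 19355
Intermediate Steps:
y = 5/2 (y = (½)*5 = 5/2 ≈ 2.5000)
g(D, r) = -25*r + 18*D (g(D, r) = (-25*r + 17*D) + D = -25*r + 18*D)
g(y, -12 - 2)*R(-7) = (-25*(-12 - 2) + 18*(5/2))*(-7)² = (-25*(-14) + 45)*49 = (350 + 45)*49 = 395*49 = 19355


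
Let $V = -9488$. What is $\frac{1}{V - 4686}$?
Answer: $- \frac{1}{14174} \approx -7.0552 \cdot 10^{-5}$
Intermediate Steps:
$\frac{1}{V - 4686} = \frac{1}{-9488 - 4686} = \frac{1}{-14174} = - \frac{1}{14174}$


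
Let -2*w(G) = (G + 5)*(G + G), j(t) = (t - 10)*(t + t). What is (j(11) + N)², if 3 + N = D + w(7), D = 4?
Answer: 3721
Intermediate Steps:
j(t) = 2*t*(-10 + t) (j(t) = (-10 + t)*(2*t) = 2*t*(-10 + t))
w(G) = -G*(5 + G) (w(G) = -(G + 5)*(G + G)/2 = -(5 + G)*2*G/2 = -G*(5 + G))
N = -83 (N = -3 + (4 - 1*7*(5 + 7)) = -3 + (4 - 1*7*12) = -3 + (4 - 84) = -3 - 80 = -83)
(j(11) + N)² = (2*11*(-10 + 11) - 83)² = (2*11*1 - 83)² = (22 - 83)² = (-61)² = 3721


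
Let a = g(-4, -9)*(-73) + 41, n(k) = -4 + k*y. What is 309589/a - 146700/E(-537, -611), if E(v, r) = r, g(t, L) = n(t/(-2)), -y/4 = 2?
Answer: 409355579/917111 ≈ 446.35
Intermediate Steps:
y = -8 (y = -4*2 = -8)
n(k) = -4 - 8*k (n(k) = -4 + k*(-8) = -4 - 8*k)
g(t, L) = -4 + 4*t (g(t, L) = -4 - 8*t/(-2) = -4 - 8*t*(-1)/2 = -4 - (-4)*t = -4 + 4*t)
a = 1501 (a = (-4 + 4*(-4))*(-73) + 41 = (-4 - 16)*(-73) + 41 = -20*(-73) + 41 = 1460 + 41 = 1501)
309589/a - 146700/E(-537, -611) = 309589/1501 - 146700/(-611) = 309589*(1/1501) - 146700*(-1/611) = 309589/1501 + 146700/611 = 409355579/917111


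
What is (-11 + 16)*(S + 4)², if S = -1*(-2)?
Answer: 180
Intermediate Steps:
S = 2
(-11 + 16)*(S + 4)² = (-11 + 16)*(2 + 4)² = 5*6² = 5*36 = 180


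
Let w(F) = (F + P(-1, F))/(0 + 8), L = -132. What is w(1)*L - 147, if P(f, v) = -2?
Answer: -261/2 ≈ -130.50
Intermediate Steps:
w(F) = -¼ + F/8 (w(F) = (F - 2)/(0 + 8) = (-2 + F)/8 = (-2 + F)*(⅛) = -¼ + F/8)
w(1)*L - 147 = (-¼ + (⅛)*1)*(-132) - 147 = (-¼ + ⅛)*(-132) - 147 = -⅛*(-132) - 147 = 33/2 - 147 = -261/2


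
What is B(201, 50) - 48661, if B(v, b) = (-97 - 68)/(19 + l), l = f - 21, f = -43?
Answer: -145972/3 ≈ -48657.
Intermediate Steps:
l = -64 (l = -43 - 21 = -64)
B(v, b) = 11/3 (B(v, b) = (-97 - 68)/(19 - 64) = -165/(-45) = -165*(-1/45) = 11/3)
B(201, 50) - 48661 = 11/3 - 48661 = -145972/3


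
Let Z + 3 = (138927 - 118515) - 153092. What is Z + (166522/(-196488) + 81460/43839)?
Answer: -63494504790863/478546524 ≈ -1.3268e+5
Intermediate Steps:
Z = -132683 (Z = -3 + ((138927 - 118515) - 153092) = -3 + (20412 - 153092) = -3 - 132680 = -132683)
Z + (166522/(-196488) + 81460/43839) = -132683 + (166522/(-196488) + 81460/43839) = -132683 + (166522*(-1/196488) + 81460*(1/43839)) = -132683 + (-83261/98244 + 81460/43839) = -132683 + 483653029/478546524 = -63494504790863/478546524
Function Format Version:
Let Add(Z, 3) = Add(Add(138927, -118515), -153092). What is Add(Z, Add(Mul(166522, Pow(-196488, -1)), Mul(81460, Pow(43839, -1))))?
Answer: Rational(-63494504790863, 478546524) ≈ -1.3268e+5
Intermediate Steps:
Z = -132683 (Z = Add(-3, Add(Add(138927, -118515), -153092)) = Add(-3, Add(20412, -153092)) = Add(-3, -132680) = -132683)
Add(Z, Add(Mul(166522, Pow(-196488, -1)), Mul(81460, Pow(43839, -1)))) = Add(-132683, Add(Mul(166522, Pow(-196488, -1)), Mul(81460, Pow(43839, -1)))) = Add(-132683, Add(Mul(166522, Rational(-1, 196488)), Mul(81460, Rational(1, 43839)))) = Add(-132683, Add(Rational(-83261, 98244), Rational(81460, 43839))) = Add(-132683, Rational(483653029, 478546524)) = Rational(-63494504790863, 478546524)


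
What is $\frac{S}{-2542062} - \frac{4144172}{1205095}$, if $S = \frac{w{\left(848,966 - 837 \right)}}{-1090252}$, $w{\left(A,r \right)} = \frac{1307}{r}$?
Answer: $- \frac{1481632558888833862147}{430847944669293972120} \approx -3.4389$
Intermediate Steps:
$S = - \frac{1307}{140642508}$ ($S = \frac{1307 \frac{1}{966 - 837}}{-1090252} = \frac{1307}{966 - 837} \left(- \frac{1}{1090252}\right) = \frac{1307}{129} \left(- \frac{1}{1090252}\right) = - \frac{1307}{140642508} \approx -9.2931 \cdot 10^{-6}$)
$\frac{S}{-2542062} - \frac{4144172}{1205095} = - \frac{1307}{140642508 \left(-2542062\right)} - \frac{4144172}{1205095} = \left(- \frac{1307}{140642508}\right) \left(- \frac{1}{2542062}\right) - \frac{4144172}{1205095} = \frac{1307}{357521975171496} - \frac{4144172}{1205095} = - \frac{1481632558888833862147}{430847944669293972120}$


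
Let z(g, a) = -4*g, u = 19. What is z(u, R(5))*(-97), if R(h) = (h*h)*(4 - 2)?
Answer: 7372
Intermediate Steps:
R(h) = 2*h² (R(h) = h²*2 = 2*h²)
z(u, R(5))*(-97) = -4*19*(-97) = -76*(-97) = 7372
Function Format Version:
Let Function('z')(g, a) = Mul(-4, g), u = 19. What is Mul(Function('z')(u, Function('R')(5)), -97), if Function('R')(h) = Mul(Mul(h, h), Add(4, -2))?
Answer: 7372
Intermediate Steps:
Function('R')(h) = Mul(2, Pow(h, 2)) (Function('R')(h) = Mul(Pow(h, 2), 2) = Mul(2, Pow(h, 2)))
Mul(Function('z')(u, Function('R')(5)), -97) = Mul(Mul(-4, 19), -97) = Mul(-76, -97) = 7372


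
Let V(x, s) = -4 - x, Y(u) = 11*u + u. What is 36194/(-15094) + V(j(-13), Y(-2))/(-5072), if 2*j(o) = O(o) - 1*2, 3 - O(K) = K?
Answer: -91704967/38278384 ≈ -2.3957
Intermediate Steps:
O(K) = 3 - K
Y(u) = 12*u
j(o) = ½ - o/2 (j(o) = ((3 - o) - 1*2)/2 = ((3 - o) - 2)/2 = (1 - o)/2 = ½ - o/2)
36194/(-15094) + V(j(-13), Y(-2))/(-5072) = 36194/(-15094) + (-4 - (½ - ½*(-13)))/(-5072) = 36194*(-1/15094) + (-4 - (½ + 13/2))*(-1/5072) = -18097/7547 + (-4 - 1*7)*(-1/5072) = -18097/7547 + (-4 - 7)*(-1/5072) = -18097/7547 - 11*(-1/5072) = -18097/7547 + 11/5072 = -91704967/38278384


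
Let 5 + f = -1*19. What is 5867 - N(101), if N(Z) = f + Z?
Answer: 5790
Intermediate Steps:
f = -24 (f = -5 - 1*19 = -5 - 19 = -24)
N(Z) = -24 + Z
5867 - N(101) = 5867 - (-24 + 101) = 5867 - 1*77 = 5867 - 77 = 5790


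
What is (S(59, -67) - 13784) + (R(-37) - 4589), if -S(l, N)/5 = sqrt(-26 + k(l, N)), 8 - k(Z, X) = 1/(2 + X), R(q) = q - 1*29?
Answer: -18439 - I*sqrt(75985)/13 ≈ -18439.0 - 21.204*I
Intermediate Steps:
R(q) = -29 + q (R(q) = q - 29 = -29 + q)
k(Z, X) = 8 - 1/(2 + X)
S(l, N) = -5*sqrt(-26 + (15 + 8*N)/(2 + N))
(S(59, -67) - 13784) + (R(-37) - 4589) = (-5*I*sqrt(1169)*sqrt(-1/(2 - 67)) - 13784) + ((-29 - 37) - 4589) = (-5*I*sqrt(1169)*sqrt(-1/(-65)) - 13784) + (-66 - 4589) = (-5*I*sqrt(75985)/65 - 13784) - 4655 = (-I*sqrt(75985)/13 - 13784) - 4655 = (-13784 - I*sqrt(75985)/13) - 4655 = -18439 - I*sqrt(75985)/13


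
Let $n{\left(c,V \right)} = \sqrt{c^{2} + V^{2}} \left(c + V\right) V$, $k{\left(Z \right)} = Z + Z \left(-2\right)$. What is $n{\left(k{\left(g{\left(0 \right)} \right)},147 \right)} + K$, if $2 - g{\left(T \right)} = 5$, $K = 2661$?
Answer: $2661 + 66150 \sqrt{2402} \approx 3.2447 \cdot 10^{6}$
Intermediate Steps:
$g{\left(T \right)} = -3$ ($g{\left(T \right)} = 2 - 5 = -3$)
$k{\left(Z \right)} = - Z$ ($k{\left(Z \right)} = Z - 2 Z = - Z$)
$n{\left(c,V \right)} = V \sqrt{V^{2} + c^{2}} \left(V + c\right)$ ($n{\left(c,V \right)} = \sqrt{V^{2} + c^{2}} \left(V + c\right) V = \sqrt{V^{2} + c^{2}} V \left(V + c\right) = V \sqrt{V^{2} + c^{2}} \left(V + c\right)$)
$n{\left(k{\left(g{\left(0 \right)} \right)},147 \right)} + K = 147 \sqrt{147^{2} + \left(\left(-1\right) \left(-3\right)\right)^{2}} \left(147 - -3\right) + 2661 = 147 \sqrt{21609 + 3^{2}} \left(147 + 3\right) + 2661 = 147 \sqrt{21609 + 9} \cdot 150 + 2661 = 147 \sqrt{21618} \cdot 150 + 2661 = 147 \cdot 3 \sqrt{2402} \cdot 150 + 2661 = 66150 \sqrt{2402} + 2661 = 2661 + 66150 \sqrt{2402}$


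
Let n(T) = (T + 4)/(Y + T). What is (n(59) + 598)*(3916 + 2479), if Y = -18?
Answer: 157195495/41 ≈ 3.8340e+6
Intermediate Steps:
n(T) = (4 + T)/(-18 + T) (n(T) = (T + 4)/(-18 + T) = (4 + T)/(-18 + T))
(n(59) + 598)*(3916 + 2479) = ((4 + 59)/(-18 + 59) + 598)*(3916 + 2479) = (63/41 + 598)*6395 = (24581/41)*6395 = 157195495/41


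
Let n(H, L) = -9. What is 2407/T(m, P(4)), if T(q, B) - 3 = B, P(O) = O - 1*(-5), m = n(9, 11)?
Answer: 2407/12 ≈ 200.58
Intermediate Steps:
m = -9
P(O) = 5 + O (P(O) = O + 5 = 5 + O)
T(q, B) = 3 + B
2407/T(m, P(4)) = 2407/(3 + (5 + 4)) = 2407/(3 + 9) = 2407/12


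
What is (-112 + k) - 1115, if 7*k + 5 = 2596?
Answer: -5998/7 ≈ -856.86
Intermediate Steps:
k = 2591/7 (k = -5/7 + (1/7)*2596 = -5/7 + 2596/7 = 2591/7 ≈ 370.14)
(-112 + k) - 1115 = (-112 + 2591/7) - 1115 = 1807/7 - 1115 = -5998/7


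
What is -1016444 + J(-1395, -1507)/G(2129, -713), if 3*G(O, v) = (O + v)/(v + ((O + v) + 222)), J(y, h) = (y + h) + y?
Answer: -483736293/472 ≈ -1.0249e+6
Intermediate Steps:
J(y, h) = h + 2*y (J(y, h) = (h + y) + y = h + 2*y)
G(O, v) = (O + v)/(3*(222 + O + 2*v)) (G(O, v) = ((O + v)/(v + ((O + v) + 222)))/3 = ((O + v)/(v + (222 + O + v)))/3 = ((O + v)/(222 + O + 2*v))/3 = (O + v)/(3*(222 + O + 2*v)))
-1016444 + J(-1395, -1507)/G(2129, -713) = -1016444 + (-1507 + 2*(-1395))/(((2129 - 713)/(3*(222 + 2129 + 2*(-713))))) = -1016444 + (-1507 - 2790)/(((⅓)*1416/(222 + 2129 - 1426))) = -1016444 - 4297/((⅓)*1416/925) = -1016444 - 4297/((⅓)*(1/925)*1416) = -1016444 - 4297/472/925 = -1016444 - 4297*925/472 = -1016444 - 3974725/472 = -483736293/472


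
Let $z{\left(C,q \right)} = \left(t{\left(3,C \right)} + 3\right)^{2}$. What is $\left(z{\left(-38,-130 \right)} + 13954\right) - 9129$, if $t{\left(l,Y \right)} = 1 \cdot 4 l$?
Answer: $5050$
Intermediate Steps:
$t{\left(l,Y \right)} = 4 l$
$z{\left(C,q \right)} = 225$ ($z{\left(C,q \right)} = \left(4 \cdot 3 + 3\right)^{2} = \left(12 + 3\right)^{2} = 15^{2} = 225$)
$\left(z{\left(-38,-130 \right)} + 13954\right) - 9129 = \left(225 + 13954\right) - 9129 = 14179 - 9129 = 5050$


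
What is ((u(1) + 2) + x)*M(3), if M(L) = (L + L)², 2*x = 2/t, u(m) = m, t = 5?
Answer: 576/5 ≈ 115.20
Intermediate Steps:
x = ⅕ (x = (2/5)/2 = (2*(⅕))/2 = (½)*(⅖) = ⅕ ≈ 0.20000)
M(L) = 4*L² (M(L) = (2*L)² = 4*L²)
((u(1) + 2) + x)*M(3) = ((1 + 2) + ⅕)*(4*3²) = (3 + ⅕)*(4*9) = (16/5)*36 = 576/5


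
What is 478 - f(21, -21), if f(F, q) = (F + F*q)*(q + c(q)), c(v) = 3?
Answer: -7082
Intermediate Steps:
f(F, q) = (3 + q)*(F + F*q) (f(F, q) = (F + F*q)*(q + 3) = (F + F*q)*(3 + q) = (3 + q)*(F + F*q))
478 - f(21, -21) = 478 - 21*(3 + (-21)**2 + 4*(-21)) = 478 - 21*(3 + 441 - 84) = 478 - 21*360 = 478 - 1*7560 = 478 - 7560 = -7082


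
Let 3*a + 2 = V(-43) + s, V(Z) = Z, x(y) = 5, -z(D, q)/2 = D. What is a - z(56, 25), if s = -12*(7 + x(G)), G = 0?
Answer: 49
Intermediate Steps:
z(D, q) = -2*D
s = -144 (s = -12*(7 + 5) = -12*12 = -144)
a = -63 (a = -2/3 + (-43 - 144)/3 = -2/3 + (1/3)*(-187) = -2/3 - 187/3 = -63)
a - z(56, 25) = -63 - (-2)*56 = -63 - 1*(-112) = -63 + 112 = 49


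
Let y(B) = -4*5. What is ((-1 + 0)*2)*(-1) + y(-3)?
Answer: -18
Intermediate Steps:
y(B) = -20
((-1 + 0)*2)*(-1) + y(-3) = ((-1 + 0)*2)*(-1) - 20 = -1*2*(-1) - 20 = -2*(-1) - 20 = 2 - 20 = -18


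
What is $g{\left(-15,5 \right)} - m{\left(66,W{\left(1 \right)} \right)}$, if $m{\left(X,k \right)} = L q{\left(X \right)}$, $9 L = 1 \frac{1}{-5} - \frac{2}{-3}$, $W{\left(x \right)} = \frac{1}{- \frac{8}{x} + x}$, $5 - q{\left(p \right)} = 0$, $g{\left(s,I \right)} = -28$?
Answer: $- \frac{763}{27} \approx -28.259$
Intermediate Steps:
$q{\left(p \right)} = 5$ ($q{\left(p \right)} = 5 - 0 = 5 + 0 = 5$)
$W{\left(x \right)} = \frac{1}{x - \frac{8}{x}}$
$L = \frac{7}{135}$ ($L = \frac{1 \frac{1}{-5} - \frac{2}{-3}}{9} = \frac{1 \left(- \frac{1}{5}\right) - - \frac{2}{3}}{9} = \frac{- \frac{1}{5} + \frac{2}{3}}{9} = \frac{1}{9} \cdot \frac{7}{15} = \frac{7}{135} \approx 0.051852$)
$m{\left(X,k \right)} = \frac{7}{27}$ ($m{\left(X,k \right)} = \frac{7}{135} \cdot 5 = \frac{7}{27}$)
$g{\left(-15,5 \right)} - m{\left(66,W{\left(1 \right)} \right)} = -28 - \frac{7}{27} = - \frac{763}{27}$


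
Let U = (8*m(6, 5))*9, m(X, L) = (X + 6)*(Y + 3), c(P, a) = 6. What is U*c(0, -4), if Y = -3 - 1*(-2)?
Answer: 10368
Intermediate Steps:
Y = -1 (Y = -3 + 2 = -1)
m(X, L) = 12 + 2*X (m(X, L) = (X + 6)*(-1 + 3) = (6 + X)*2 = 12 + 2*X)
U = 1728 (U = (8*(12 + 2*6))*9 = (8*(12 + 12))*9 = (8*24)*9 = 192*9 = 1728)
U*c(0, -4) = 1728*6 = 10368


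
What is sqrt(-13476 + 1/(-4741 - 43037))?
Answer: I*sqrt(30762167686962)/47778 ≈ 116.09*I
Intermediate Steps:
sqrt(-13476 + 1/(-4741 - 43037)) = sqrt(-13476 + 1/(-47778)) = sqrt(-13476 - 1/47778) = sqrt(-643856329/47778) = I*sqrt(30762167686962)/47778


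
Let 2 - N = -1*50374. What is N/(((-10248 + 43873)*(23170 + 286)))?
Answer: 6297/98588500 ≈ 6.3871e-5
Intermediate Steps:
N = 50376 (N = 2 - (-1)*50374 = 2 - 1*(-50374) = 2 + 50374 = 50376)
N/(((-10248 + 43873)*(23170 + 286))) = 50376/(((-10248 + 43873)*(23170 + 286))) = 50376/((33625*23456)) = 50376/788708000 = 50376*(1/788708000) = 6297/98588500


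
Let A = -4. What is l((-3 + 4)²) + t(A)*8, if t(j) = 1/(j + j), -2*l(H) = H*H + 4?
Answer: -7/2 ≈ -3.5000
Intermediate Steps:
l(H) = -2 - H²/2 (l(H) = -(H*H + 4)/2 = -(H² + 4)/2 = -(4 + H²)/2 = -2 - H²/2)
t(j) = 1/(2*j)
l((-3 + 4)²) + t(A)*8 = (-2 - (-3 + 4)⁴/2) + ((½)/(-4))*8 = (-2 - (1²)²/2) + ((½)*(-¼))*8 = (-2 - ½*1²) - ⅛*8 = (-2 - ½*1) - 1 = (-2 - ½) - 1 = -5/2 - 1 = -7/2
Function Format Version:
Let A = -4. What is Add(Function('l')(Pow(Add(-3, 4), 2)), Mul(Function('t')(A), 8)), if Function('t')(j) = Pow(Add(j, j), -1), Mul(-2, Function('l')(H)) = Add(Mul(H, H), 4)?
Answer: Rational(-7, 2) ≈ -3.5000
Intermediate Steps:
Function('l')(H) = Add(-2, Mul(Rational(-1, 2), Pow(H, 2))) (Function('l')(H) = Mul(Rational(-1, 2), Add(Mul(H, H), 4)) = Mul(Rational(-1, 2), Add(Pow(H, 2), 4)) = Mul(Rational(-1, 2), Add(4, Pow(H, 2))) = Add(-2, Mul(Rational(-1, 2), Pow(H, 2))))
Function('t')(j) = Mul(Rational(1, 2), Pow(j, -1)) (Function('t')(j) = Pow(Mul(2, j), -1) = Mul(Rational(1, 2), Pow(j, -1)))
Add(Function('l')(Pow(Add(-3, 4), 2)), Mul(Function('t')(A), 8)) = Add(Add(-2, Mul(Rational(-1, 2), Pow(Pow(Add(-3, 4), 2), 2))), Mul(Mul(Rational(1, 2), Pow(-4, -1)), 8)) = Add(Add(-2, Mul(Rational(-1, 2), Pow(Pow(1, 2), 2))), Mul(Mul(Rational(1, 2), Rational(-1, 4)), 8)) = Add(Add(-2, Mul(Rational(-1, 2), Pow(1, 2))), Mul(Rational(-1, 8), 8)) = Add(Add(-2, Mul(Rational(-1, 2), 1)), -1) = Add(Add(-2, Rational(-1, 2)), -1) = Add(Rational(-5, 2), -1) = Rational(-7, 2)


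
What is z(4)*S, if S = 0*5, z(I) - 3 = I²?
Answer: 0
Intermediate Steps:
z(I) = 3 + I²
S = 0
z(4)*S = (3 + 4²)*0 = (3 + 16)*0 = 19*0 = 0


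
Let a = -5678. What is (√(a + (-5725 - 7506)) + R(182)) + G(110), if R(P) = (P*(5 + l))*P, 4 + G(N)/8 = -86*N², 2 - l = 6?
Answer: -8291708 + 3*I*√2101 ≈ -8.2917e+6 + 137.51*I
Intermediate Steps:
l = -4 (l = 2 - 1*6 = 2 - 6 = -4)
G(N) = -32 - 688*N² (G(N) = -32 + 8*(-86*N²) = -32 - 688*N²)
R(P) = P² (R(P) = (P*(5 - 4))*P = (P*1)*P = P*P = P²)
(√(a + (-5725 - 7506)) + R(182)) + G(110) = (√(-5678 + (-5725 - 7506)) + 182²) + (-32 - 688*110²) = (√(-5678 - 13231) + 33124) + (-32 - 688*12100) = (√(-18909) + 33124) + (-32 - 8324800) = (3*I*√2101 + 33124) - 8324832 = (33124 + 3*I*√2101) - 8324832 = -8291708 + 3*I*√2101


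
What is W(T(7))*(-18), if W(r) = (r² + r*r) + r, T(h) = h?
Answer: -1890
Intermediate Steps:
W(r) = r + 2*r² (W(r) = (r² + r²) + r = 2*r² + r = r + 2*r²)
W(T(7))*(-18) = (7*(1 + 2*7))*(-18) = (7*(1 + 14))*(-18) = (7*15)*(-18) = 105*(-18) = -1890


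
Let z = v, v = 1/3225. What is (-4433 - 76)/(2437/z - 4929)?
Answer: -1503/2618132 ≈ -0.00057407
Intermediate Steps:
v = 1/3225 ≈ 0.00031008
z = 1/3225 ≈ 0.00031008
(-4433 - 76)/(2437/z - 4929) = (-4433 - 76)/(2437/(1/3225) - 4929) = -4509/(2437*3225 - 4929) = -4509/(7859325 - 4929) = -4509/7854396 = -4509*1/7854396 = -1503/2618132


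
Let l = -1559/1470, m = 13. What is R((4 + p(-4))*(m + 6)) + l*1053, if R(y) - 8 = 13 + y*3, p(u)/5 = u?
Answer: -983799/490 ≈ -2007.8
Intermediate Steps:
p(u) = 5*u
l = -1559/1470 (l = -1559*1/1470 = -1559/1470 ≈ -1.0605)
R(y) = 21 + 3*y (R(y) = 8 + (13 + y*3) = 8 + (13 + 3*y) = 21 + 3*y)
R((4 + p(-4))*(m + 6)) + l*1053 = (21 + 3*((4 + 5*(-4))*(13 + 6))) - 1559/1470*1053 = (21 + 3*((4 - 20)*19)) - 547209/490 = (21 + 3*(-16*19)) - 547209/490 = (21 + 3*(-304)) - 547209/490 = (21 - 912) - 547209/490 = -891 - 547209/490 = -983799/490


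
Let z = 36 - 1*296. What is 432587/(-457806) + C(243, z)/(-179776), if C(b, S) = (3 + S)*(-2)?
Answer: -19501018199/20575632864 ≈ -0.94777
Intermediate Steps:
z = -260 (z = 36 - 296 = -260)
C(b, S) = -6 - 2*S
432587/(-457806) + C(243, z)/(-179776) = 432587/(-457806) + (-6 - 2*(-260))/(-179776) = 432587*(-1/457806) + (-6 + 520)*(-1/179776) = -432587/457806 + 514*(-1/179776) = -432587/457806 - 257/89888 = -19501018199/20575632864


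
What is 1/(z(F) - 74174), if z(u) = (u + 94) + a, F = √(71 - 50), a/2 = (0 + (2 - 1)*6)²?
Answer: -74008/5477184043 - √21/5477184043 ≈ -1.3513e-5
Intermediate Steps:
a = 72 (a = 2*(0 + (2 - 1)*6)² = 2*(0 + 1*6)² = 2*(0 + 6)² = 2*6² = 2*36 = 72)
F = √21 ≈ 4.5826
z(u) = 166 + u (z(u) = (u + 94) + 72 = (94 + u) + 72 = 166 + u)
1/(z(F) - 74174) = 1/((166 + √21) - 74174) = 1/(-74008 + √21)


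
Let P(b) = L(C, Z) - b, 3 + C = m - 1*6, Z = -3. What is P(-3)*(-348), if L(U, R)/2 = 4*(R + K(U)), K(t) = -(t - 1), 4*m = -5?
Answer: -24012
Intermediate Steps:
m = -5/4 (m = (1/4)*(-5) = -5/4 ≈ -1.2500)
K(t) = 1 - t (K(t) = -(-1 + t) = 1 - t)
C = -41/4 (C = -3 + (-5/4 - 1*6) = -3 + (-5/4 - 6) = -3 - 29/4 = -41/4 ≈ -10.250)
L(U, R) = 8 - 8*U + 8*R (L(U, R) = 2*(4*(R + (1 - U))) = 2*(4*(1 + R - U)) = 2*(4 - 4*U + 4*R) = 8 - 8*U + 8*R)
P(b) = 66 - b (P(b) = (8 - 8*(-41/4) + 8*(-3)) - b = (8 + 82 - 24) - b = 66 - b)
P(-3)*(-348) = (66 - 1*(-3))*(-348) = (66 + 3)*(-348) = 69*(-348) = -24012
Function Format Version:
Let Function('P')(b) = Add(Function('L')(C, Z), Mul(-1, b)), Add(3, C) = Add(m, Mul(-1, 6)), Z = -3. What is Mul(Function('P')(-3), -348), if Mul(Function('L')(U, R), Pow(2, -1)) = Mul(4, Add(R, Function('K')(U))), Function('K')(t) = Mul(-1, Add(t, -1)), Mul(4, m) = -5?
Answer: -24012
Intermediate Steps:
m = Rational(-5, 4) (m = Mul(Rational(1, 4), -5) = Rational(-5, 4) ≈ -1.2500)
Function('K')(t) = Add(1, Mul(-1, t)) (Function('K')(t) = Mul(-1, Add(-1, t)) = Add(1, Mul(-1, t)))
C = Rational(-41, 4) (C = Add(-3, Add(Rational(-5, 4), Mul(-1, 6))) = Add(-3, Add(Rational(-5, 4), -6)) = Add(-3, Rational(-29, 4)) = Rational(-41, 4) ≈ -10.250)
Function('L')(U, R) = Add(8, Mul(-8, U), Mul(8, R)) (Function('L')(U, R) = Mul(2, Mul(4, Add(R, Add(1, Mul(-1, U))))) = Mul(2, Mul(4, Add(1, R, Mul(-1, U)))) = Mul(2, Add(4, Mul(-4, U), Mul(4, R))) = Add(8, Mul(-8, U), Mul(8, R)))
Function('P')(b) = Add(66, Mul(-1, b)) (Function('P')(b) = Add(Add(8, Mul(-8, Rational(-41, 4)), Mul(8, -3)), Mul(-1, b)) = Add(Add(8, 82, -24), Mul(-1, b)) = Add(66, Mul(-1, b)))
Mul(Function('P')(-3), -348) = Mul(Add(66, Mul(-1, -3)), -348) = Mul(Add(66, 3), -348) = Mul(69, -348) = -24012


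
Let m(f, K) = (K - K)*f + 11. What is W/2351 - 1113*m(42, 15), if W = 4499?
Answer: -28778794/2351 ≈ -12241.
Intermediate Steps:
m(f, K) = 11 (m(f, K) = 0*f + 11 = 0 + 11 = 11)
W/2351 - 1113*m(42, 15) = 4499/2351 - 1113/(1/11) = 4499*(1/2351) - 1113/1/11 = 4499/2351 - 1113*11 = 4499/2351 - 12243 = -28778794/2351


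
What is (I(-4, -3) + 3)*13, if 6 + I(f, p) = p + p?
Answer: -117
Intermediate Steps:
I(f, p) = -6 + 2*p (I(f, p) = -6 + (p + p) = -6 + 2*p)
(I(-4, -3) + 3)*13 = ((-6 + 2*(-3)) + 3)*13 = ((-6 - 6) + 3)*13 = (-12 + 3)*13 = -9*13 = -117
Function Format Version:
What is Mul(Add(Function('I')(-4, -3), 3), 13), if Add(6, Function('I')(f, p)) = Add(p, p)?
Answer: -117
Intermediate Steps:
Function('I')(f, p) = Add(-6, Mul(2, p)) (Function('I')(f, p) = Add(-6, Add(p, p)) = Add(-6, Mul(2, p)))
Mul(Add(Function('I')(-4, -3), 3), 13) = Mul(Add(Add(-6, Mul(2, -3)), 3), 13) = Mul(Add(Add(-6, -6), 3), 13) = Mul(Add(-12, 3), 13) = Mul(-9, 13) = -117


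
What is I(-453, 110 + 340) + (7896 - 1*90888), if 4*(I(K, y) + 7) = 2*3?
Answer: -165995/2 ≈ -82998.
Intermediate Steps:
I(K, y) = -11/2 (I(K, y) = -7 + (2*3)/4 = -7 + (¼)*6 = -7 + 3/2 = -11/2)
I(-453, 110 + 340) + (7896 - 1*90888) = -11/2 + (7896 - 1*90888) = -11/2 + (7896 - 90888) = -11/2 - 82992 = -165995/2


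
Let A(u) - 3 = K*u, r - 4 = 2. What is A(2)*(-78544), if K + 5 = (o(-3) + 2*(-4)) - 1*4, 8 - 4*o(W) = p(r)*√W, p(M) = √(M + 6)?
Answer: 2120688 + 235632*I ≈ 2.1207e+6 + 2.3563e+5*I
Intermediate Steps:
r = 6 (r = 4 + 2 = 6)
p(M) = √(6 + M)
o(W) = 2 - √3*√W/2 (o(W) = 2 - √(6 + 6)*√W/4 = 2 - √12*√W/4 = 2 - 2*√3*√W/4 = 2 - √3*√W/2)
K = -15 - 3*I/2 (K = -5 + (((2 - √3*√(-3)/2) + 2*(-4)) - 1*4) = -5 + (((2 - √3*I*√3/2) - 8) - 4) = -5 + (((2 - 3*I/2) - 8) - 4) = -5 + ((-6 - 3*I/2) - 4) = -5 + (-10 - 3*I/2) = -15 - 3*I/2 ≈ -15.0 - 1.5*I)
A(u) = 3 + u*(-15 - 3*I/2) (A(u) = 3 + (-15 - 3*I/2)*u = 3 + u*(-15 - 3*I/2))
A(2)*(-78544) = (3 - 3/2*2*(10 + I))*(-78544) = (3 + (-30 - 3*I))*(-78544) = (-27 - 3*I)*(-78544) = 2120688 + 235632*I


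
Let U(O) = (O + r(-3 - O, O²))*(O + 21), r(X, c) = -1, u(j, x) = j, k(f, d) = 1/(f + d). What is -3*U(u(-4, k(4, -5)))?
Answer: 255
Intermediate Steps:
k(f, d) = 1/(d + f)
U(O) = (-1 + O)*(21 + O) (U(O) = (O - 1)*(O + 21) = (-1 + O)*(21 + O))
-3*U(u(-4, k(4, -5))) = -3*(-21 + (-4)² + 20*(-4)) = -3*(-21 + 16 - 80) = -3*(-85) = 255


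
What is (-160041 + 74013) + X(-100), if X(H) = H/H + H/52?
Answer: -1118376/13 ≈ -86029.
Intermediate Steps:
X(H) = 1 + H/52 (X(H) = 1 + H*(1/52) = 1 + H/52)
(-160041 + 74013) + X(-100) = (-160041 + 74013) + (1 + (1/52)*(-100)) = -86028 + (1 - 25/13) = -86028 - 12/13 = -1118376/13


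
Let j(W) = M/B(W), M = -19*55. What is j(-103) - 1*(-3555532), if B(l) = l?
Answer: 366220841/103 ≈ 3.5555e+6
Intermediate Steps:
M = -1045
j(W) = -1045/W
j(-103) - 1*(-3555532) = -1045/(-103) - 1*(-3555532) = -1045*(-1/103) + 3555532 = 1045/103 + 3555532 = 366220841/103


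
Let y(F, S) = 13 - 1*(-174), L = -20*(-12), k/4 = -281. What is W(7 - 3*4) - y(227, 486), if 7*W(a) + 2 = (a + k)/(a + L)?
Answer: -309214/1645 ≈ -187.97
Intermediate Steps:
k = -1124 (k = 4*(-281) = -1124)
L = 240
y(F, S) = 187 (y(F, S) = 13 + 174 = 187)
W(a) = -2/7 + (-1124 + a)/(7*(240 + a)) (W(a) = -2/7 + ((a - 1124)/(a + 240))/7 = -2/7 + ((-1124 + a)/(240 + a))/7 = -2/7 + (-1124 + a)/(7*(240 + a)))
W(7 - 3*4) - y(227, 486) = (-1604 - (7 - 3*4))/(7*(240 + (7 - 3*4))) - 1*187 = (-1604 - (7 - 12))/(7*(240 + (7 - 12))) - 187 = (-1604 - 1*(-5))/(7*(240 - 5)) - 187 = (⅐)*(-1604 + 5)/235 - 187 = (⅐)*(1/235)*(-1599) - 187 = -1599/1645 - 187 = -309214/1645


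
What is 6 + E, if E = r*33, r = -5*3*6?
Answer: -2964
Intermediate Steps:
r = -90 (r = -15*6 = -90)
E = -2970 (E = -90*33 = -2970)
6 + E = 6 - 2970 = -2964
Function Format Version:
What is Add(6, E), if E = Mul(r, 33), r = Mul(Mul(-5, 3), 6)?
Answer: -2964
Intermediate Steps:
r = -90 (r = Mul(-15, 6) = -90)
E = -2970 (E = Mul(-90, 33) = -2970)
Add(6, E) = Add(6, -2970) = -2964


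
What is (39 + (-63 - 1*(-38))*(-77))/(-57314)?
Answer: -982/28657 ≈ -0.034267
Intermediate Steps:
(39 + (-63 - 1*(-38))*(-77))/(-57314) = (39 + (-63 + 38)*(-77))*(-1/57314) = (39 - 25*(-77))*(-1/57314) = (39 + 1925)*(-1/57314) = 1964*(-1/57314) = -982/28657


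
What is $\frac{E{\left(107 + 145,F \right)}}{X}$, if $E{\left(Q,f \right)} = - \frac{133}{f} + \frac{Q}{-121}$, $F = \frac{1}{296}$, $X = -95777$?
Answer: $\frac{4763780}{11589017} \approx 0.41106$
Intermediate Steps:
$F = \frac{1}{296} \approx 0.0033784$
$E{\left(Q,f \right)} = - \frac{133}{f} - \frac{Q}{121}$ ($E{\left(Q,f \right)} = - \frac{133}{f} + Q \left(- \frac{1}{121}\right) = - \frac{133}{f} - \frac{Q}{121}$)
$\frac{E{\left(107 + 145,F \right)}}{X} = \frac{- 133 \frac{1}{\frac{1}{296}} - \frac{107 + 145}{121}}{-95777} = \left(\left(-133\right) 296 - \frac{252}{121}\right) \left(- \frac{1}{95777}\right) = \left(-39368 - \frac{252}{121}\right) \left(- \frac{1}{95777}\right) = \left(- \frac{4763780}{121}\right) \left(- \frac{1}{95777}\right) = \frac{4763780}{11589017}$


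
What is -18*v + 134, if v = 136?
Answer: -2314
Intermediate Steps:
-18*v + 134 = -18*136 + 134 = -2448 + 134 = -2314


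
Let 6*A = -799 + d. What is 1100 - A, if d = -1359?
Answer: 4379/3 ≈ 1459.7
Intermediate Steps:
A = -1079/3 (A = (-799 - 1359)/6 = (1/6)*(-2158) = -1079/3 ≈ -359.67)
1100 - A = 1100 - 1*(-1079/3) = 1100 + 1079/3 = 4379/3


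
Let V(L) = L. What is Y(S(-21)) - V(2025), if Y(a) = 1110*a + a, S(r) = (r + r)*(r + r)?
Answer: 1957779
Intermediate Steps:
S(r) = 4*r**2 (S(r) = (2*r)*(2*r) = 4*r**2)
Y(a) = 1111*a
Y(S(-21)) - V(2025) = 1111*(4*(-21)**2) - 1*2025 = 1111*(4*441) - 2025 = 1111*1764 - 2025 = 1959804 - 2025 = 1957779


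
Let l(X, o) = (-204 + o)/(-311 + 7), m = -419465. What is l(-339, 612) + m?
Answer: -15939721/38 ≈ -4.1947e+5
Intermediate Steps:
l(X, o) = 51/76 - o/304 (l(X, o) = (-204 + o)/(-304) = (-204 + o)*(-1/304) = 51/76 - o/304)
l(-339, 612) + m = (51/76 - 1/304*612) - 419465 = (51/76 - 153/76) - 419465 = -51/38 - 419465 = -15939721/38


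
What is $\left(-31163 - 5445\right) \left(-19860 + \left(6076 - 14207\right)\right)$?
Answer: $1024694528$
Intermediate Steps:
$\left(-31163 - 5445\right) \left(-19860 + \left(6076 - 14207\right)\right) = - 36608 \left(-19860 - 8131\right) = \left(-36608\right) \left(-27991\right) = 1024694528$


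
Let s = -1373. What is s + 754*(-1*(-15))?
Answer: 9937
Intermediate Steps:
s + 754*(-1*(-15)) = -1373 + 754*(-1*(-15)) = -1373 + 754*15 = -1373 + 11310 = 9937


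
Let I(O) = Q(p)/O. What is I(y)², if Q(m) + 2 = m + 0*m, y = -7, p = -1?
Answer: 9/49 ≈ 0.18367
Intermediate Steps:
Q(m) = -2 + m (Q(m) = -2 + (m + 0*m) = -2 + (m + 0) = -2 + m)
I(O) = -3/O (I(O) = (-2 - 1)/O = -3/O)
I(y)² = (-3/(-7))² = (-3*(-⅐))² = (3/7)² = 9/49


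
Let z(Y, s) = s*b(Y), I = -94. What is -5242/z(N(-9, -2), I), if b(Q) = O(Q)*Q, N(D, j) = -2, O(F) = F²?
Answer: -2621/376 ≈ -6.9707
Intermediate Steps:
b(Q) = Q³ (b(Q) = Q²*Q = Q³)
z(Y, s) = s*Y³
-5242/z(N(-9, -2), I) = -5242/((-94*(-2)³)) = -5242/((-94*(-8))) = -5242/752 = -5242*1/752 = -2621/376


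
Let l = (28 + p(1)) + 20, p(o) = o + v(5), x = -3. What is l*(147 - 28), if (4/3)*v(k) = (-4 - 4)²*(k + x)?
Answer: 17255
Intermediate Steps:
v(k) = -144 + 48*k (v(k) = 3*((-4 - 4)²*(k - 3))/4 = 3*((-8)²*(-3 + k))/4 = 3*(64*(-3 + k))/4 = 3*(-192 + 64*k)/4 = -144 + 48*k)
p(o) = 96 + o (p(o) = o + (-144 + 48*5) = o + (-144 + 240) = o + 96 = 96 + o)
l = 145 (l = (28 + (96 + 1)) + 20 = (28 + 97) + 20 = 125 + 20 = 145)
l*(147 - 28) = 145*(147 - 28) = 145*119 = 17255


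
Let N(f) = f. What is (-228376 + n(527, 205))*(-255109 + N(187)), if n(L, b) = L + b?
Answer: 58031463768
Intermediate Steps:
(-228376 + n(527, 205))*(-255109 + N(187)) = (-228376 + (527 + 205))*(-255109 + 187) = (-228376 + 732)*(-254922) = -227644*(-254922) = 58031463768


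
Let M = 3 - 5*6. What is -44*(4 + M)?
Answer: 1012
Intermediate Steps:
M = -27 (M = 3 - 30 = -27)
-44*(4 + M) = -44*(4 - 27) = -44*(-23) = 1012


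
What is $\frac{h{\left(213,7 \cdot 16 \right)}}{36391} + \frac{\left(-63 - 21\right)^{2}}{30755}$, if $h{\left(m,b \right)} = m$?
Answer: $\frac{263325711}{1119205205} \approx 0.23528$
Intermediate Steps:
$\frac{h{\left(213,7 \cdot 16 \right)}}{36391} + \frac{\left(-63 - 21\right)^{2}}{30755} = \frac{213}{36391} + \frac{\left(-63 - 21\right)^{2}}{30755} = 213 \cdot \frac{1}{36391} + \left(-84\right)^{2} \cdot \frac{1}{30755} = \frac{213}{36391} + 7056 \cdot \frac{1}{30755} = \frac{213}{36391} + \frac{7056}{30755} = \frac{263325711}{1119205205}$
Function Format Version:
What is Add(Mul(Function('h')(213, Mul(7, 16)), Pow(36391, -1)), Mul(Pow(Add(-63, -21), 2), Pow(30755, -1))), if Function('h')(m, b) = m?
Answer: Rational(263325711, 1119205205) ≈ 0.23528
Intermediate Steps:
Add(Mul(Function('h')(213, Mul(7, 16)), Pow(36391, -1)), Mul(Pow(Add(-63, -21), 2), Pow(30755, -1))) = Add(Mul(213, Pow(36391, -1)), Mul(Pow(Add(-63, -21), 2), Pow(30755, -1))) = Add(Mul(213, Rational(1, 36391)), Mul(Pow(-84, 2), Rational(1, 30755))) = Add(Rational(213, 36391), Mul(7056, Rational(1, 30755))) = Add(Rational(213, 36391), Rational(7056, 30755)) = Rational(263325711, 1119205205)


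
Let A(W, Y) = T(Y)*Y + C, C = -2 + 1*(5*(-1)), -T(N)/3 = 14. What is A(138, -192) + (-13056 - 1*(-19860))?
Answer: 14861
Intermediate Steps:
T(N) = -42 (T(N) = -3*14 = -42)
C = -7 (C = -2 + 1*(-5) = -2 - 5 = -7)
A(W, Y) = -7 - 42*Y (A(W, Y) = -42*Y - 7 = -7 - 42*Y)
A(138, -192) + (-13056 - 1*(-19860)) = (-7 - 42*(-192)) + (-13056 - 1*(-19860)) = (-7 + 8064) + (-13056 + 19860) = 8057 + 6804 = 14861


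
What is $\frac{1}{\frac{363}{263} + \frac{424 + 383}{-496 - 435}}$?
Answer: $\frac{244853}{125712} \approx 1.9477$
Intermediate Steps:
$\frac{1}{\frac{363}{263} + \frac{424 + 383}{-496 - 435}} = \frac{1}{363 \cdot \frac{1}{263} + \frac{807}{-931}} = \frac{1}{\frac{363}{263} + 807 \left(- \frac{1}{931}\right)} = \frac{1}{\frac{363}{263} - \frac{807}{931}} = \frac{1}{\frac{125712}{244853}} = \frac{244853}{125712}$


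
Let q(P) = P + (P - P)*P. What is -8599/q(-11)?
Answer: 8599/11 ≈ 781.73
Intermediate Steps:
q(P) = P (q(P) = P + 0*P = P + 0 = P)
-8599/q(-11) = -8599/(-11) = -8599*(-1/11) = 8599/11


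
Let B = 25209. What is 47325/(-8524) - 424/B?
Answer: -1196630101/214881516 ≈ -5.5688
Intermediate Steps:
47325/(-8524) - 424/B = 47325/(-8524) - 424/25209 = 47325*(-1/8524) - 424*1/25209 = -47325/8524 - 424/25209 = -1196630101/214881516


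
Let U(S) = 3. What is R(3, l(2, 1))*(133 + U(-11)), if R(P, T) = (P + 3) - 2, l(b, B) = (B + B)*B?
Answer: 544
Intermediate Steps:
l(b, B) = 2*B**2 (l(b, B) = (2*B)*B = 2*B**2)
R(P, T) = 1 + P (R(P, T) = (3 + P) - 2 = 1 + P)
R(3, l(2, 1))*(133 + U(-11)) = (1 + 3)*(133 + 3) = 4*136 = 544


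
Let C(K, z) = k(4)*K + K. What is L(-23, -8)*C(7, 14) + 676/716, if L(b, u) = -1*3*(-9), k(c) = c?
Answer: 169324/179 ≈ 945.94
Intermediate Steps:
C(K, z) = 5*K (C(K, z) = 4*K + K = 5*K)
L(b, u) = 27 (L(b, u) = -3*(-9) = 27)
L(-23, -8)*C(7, 14) + 676/716 = 27*(5*7) + 676/716 = 27*35 + 676*(1/716) = 945 + 169/179 = 169324/179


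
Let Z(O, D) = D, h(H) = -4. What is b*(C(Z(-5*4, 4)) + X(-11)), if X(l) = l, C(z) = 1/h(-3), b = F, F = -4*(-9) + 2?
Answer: -855/2 ≈ -427.50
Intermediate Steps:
F = 38 (F = 36 + 2 = 38)
b = 38
C(z) = -1/4 (C(z) = 1/(-4) = -1/4)
b*(C(Z(-5*4, 4)) + X(-11)) = 38*(-1/4 - 11) = 38*(-45/4) = -855/2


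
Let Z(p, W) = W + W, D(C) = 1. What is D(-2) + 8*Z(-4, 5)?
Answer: 81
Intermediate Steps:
Z(p, W) = 2*W
D(-2) + 8*Z(-4, 5) = 1 + 8*(2*5) = 1 + 8*10 = 1 + 80 = 81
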